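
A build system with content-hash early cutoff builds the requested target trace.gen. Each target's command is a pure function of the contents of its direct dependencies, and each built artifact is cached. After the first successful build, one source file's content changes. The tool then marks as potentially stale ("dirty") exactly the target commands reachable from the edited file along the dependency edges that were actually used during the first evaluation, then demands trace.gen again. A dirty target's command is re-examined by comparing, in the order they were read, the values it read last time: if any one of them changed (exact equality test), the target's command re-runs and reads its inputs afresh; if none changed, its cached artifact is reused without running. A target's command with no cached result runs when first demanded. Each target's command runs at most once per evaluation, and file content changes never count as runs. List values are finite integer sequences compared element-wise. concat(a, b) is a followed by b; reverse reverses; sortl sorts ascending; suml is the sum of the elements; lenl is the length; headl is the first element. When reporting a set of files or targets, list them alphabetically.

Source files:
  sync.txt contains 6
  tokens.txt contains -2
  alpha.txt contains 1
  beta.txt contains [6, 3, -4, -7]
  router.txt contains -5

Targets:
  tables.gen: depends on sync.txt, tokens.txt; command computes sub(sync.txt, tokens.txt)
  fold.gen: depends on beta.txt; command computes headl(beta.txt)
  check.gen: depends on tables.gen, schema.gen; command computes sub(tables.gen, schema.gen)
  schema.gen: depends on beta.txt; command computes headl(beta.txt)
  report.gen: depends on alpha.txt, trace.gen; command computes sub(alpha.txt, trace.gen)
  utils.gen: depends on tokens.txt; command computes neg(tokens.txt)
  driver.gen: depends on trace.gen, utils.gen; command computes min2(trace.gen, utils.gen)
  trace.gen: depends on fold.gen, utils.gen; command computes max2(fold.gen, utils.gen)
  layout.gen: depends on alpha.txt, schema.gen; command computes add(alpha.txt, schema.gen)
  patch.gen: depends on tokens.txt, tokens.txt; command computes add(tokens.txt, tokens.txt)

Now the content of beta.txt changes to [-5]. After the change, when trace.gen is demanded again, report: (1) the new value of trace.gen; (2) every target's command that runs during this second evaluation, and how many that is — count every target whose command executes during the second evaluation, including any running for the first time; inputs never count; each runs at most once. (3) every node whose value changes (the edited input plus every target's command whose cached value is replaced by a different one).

New value of trace.gen: 2.
Target commands that run: fold.gen, trace.gen — 2 in total.
Values that change: beta.txt, fold.gen, trace.gen.

First evaluation (everything demanded from the output):
  fold.gen = headl([6, 3, -4, -7]) = 6
  utils.gen = neg(-2) = 2
  trace.gen = max2(6, 2) = 6

Propagation after the edit:
  fold.gen: runs — beta.txt [6, 3, -4, -7]->[-5]; result -5.
  trace.gen: runs — fold.gen 6->-5; result 2.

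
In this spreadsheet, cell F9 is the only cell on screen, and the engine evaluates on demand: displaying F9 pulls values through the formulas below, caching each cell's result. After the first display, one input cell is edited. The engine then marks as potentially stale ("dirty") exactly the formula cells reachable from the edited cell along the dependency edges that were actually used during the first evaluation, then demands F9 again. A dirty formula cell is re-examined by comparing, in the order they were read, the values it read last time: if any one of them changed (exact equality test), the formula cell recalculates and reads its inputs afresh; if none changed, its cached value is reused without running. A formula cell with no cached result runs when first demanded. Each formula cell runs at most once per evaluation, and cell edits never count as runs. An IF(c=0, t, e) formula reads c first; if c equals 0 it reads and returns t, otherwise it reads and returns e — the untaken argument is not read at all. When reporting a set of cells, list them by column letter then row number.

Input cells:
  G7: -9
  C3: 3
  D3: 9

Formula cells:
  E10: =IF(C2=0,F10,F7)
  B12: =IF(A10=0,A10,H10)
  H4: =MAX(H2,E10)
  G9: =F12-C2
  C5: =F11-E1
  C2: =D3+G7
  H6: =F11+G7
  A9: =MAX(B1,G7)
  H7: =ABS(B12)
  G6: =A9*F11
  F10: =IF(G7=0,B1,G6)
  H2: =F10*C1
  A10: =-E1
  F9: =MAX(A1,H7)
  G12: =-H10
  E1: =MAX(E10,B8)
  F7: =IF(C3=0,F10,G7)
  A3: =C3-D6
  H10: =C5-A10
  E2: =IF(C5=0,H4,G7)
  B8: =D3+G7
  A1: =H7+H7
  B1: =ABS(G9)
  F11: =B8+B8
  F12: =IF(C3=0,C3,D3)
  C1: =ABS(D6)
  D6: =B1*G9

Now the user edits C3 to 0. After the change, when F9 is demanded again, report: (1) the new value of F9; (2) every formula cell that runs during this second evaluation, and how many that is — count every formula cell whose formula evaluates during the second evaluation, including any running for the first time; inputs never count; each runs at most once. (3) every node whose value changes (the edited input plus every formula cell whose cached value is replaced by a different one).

Initial pass — values computed on the first demand:
  B8 = 9 + -9 = 0
  C2 = 9 + -9 = 0
  F11 = 0 + 0 = 0
  F12 = IF(C3=0: C3=3 -> else branch D3) = 9
  G9 = 9 - 0 = 9
  B1 = ABS(9) = 9
  A9 = MAX(9, -9) = 9
  G6 = 9 * 0 = 0
  F10 = IF(G7=0: G7=-9 -> else branch G6) = 0
  E10 = IF(C2=0: C2=0 -> then branch F10) = 0
  E1 = MAX(0, 0) = 0
  A10 = -(0) = 0
  B12 = IF(A10=0: A10=0 -> then branch A10) = 0
  H7 = ABS(0) = 0
  A1 = 0 + 0 = 0
  F9 = MAX(0, 0) = 0

Second demand — change propagation:
  F12: re-runs because C3 3->0; new result 0.
  G9: re-runs because F12 9->0; new result 0.
  B1: re-runs because G9 9->0; new result 0.
  A9: re-runs because B1 9->0; new result 0.
  G6: re-runs because A9 9->0; new result 0 (unchanged).
  F10: re-examined; everything it read last time is the same (G7 unchanged, G6 unchanged) — cache 0 kept, no run.
  E10: re-examined; everything it read last time is the same (C2 unchanged, F10 unchanged) — cache 0 kept, no run.
  E1: re-examined; everything it read last time is the same (E10 unchanged, B8 unchanged) — cache 0 kept, no run.
  A10: re-examined; everything it read last time is the same (E1 unchanged) — cache 0 kept, no run.
  B12: re-examined; everything it read last time is the same (A10 unchanged, A10 unchanged) — cache 0 kept, no run.
  H7: re-examined; everything it read last time is the same (B12 unchanged) — cache 0 kept, no run.
  A1: re-examined; everything it read last time is the same (H7 unchanged, H7 unchanged) — cache 0 kept, no run.
  F9: re-examined; everything it read last time is the same (A1 unchanged, H7 unchanged) — cache 0 kept, no run.

The important point: G6 recomputes to an identical value, and the output ends up unchanged.

F9 now evaluates to 0.
Run set: A9, B1, F12, G6, G9 (5 run).
Changed values: A9, B1, C3, F12, G9.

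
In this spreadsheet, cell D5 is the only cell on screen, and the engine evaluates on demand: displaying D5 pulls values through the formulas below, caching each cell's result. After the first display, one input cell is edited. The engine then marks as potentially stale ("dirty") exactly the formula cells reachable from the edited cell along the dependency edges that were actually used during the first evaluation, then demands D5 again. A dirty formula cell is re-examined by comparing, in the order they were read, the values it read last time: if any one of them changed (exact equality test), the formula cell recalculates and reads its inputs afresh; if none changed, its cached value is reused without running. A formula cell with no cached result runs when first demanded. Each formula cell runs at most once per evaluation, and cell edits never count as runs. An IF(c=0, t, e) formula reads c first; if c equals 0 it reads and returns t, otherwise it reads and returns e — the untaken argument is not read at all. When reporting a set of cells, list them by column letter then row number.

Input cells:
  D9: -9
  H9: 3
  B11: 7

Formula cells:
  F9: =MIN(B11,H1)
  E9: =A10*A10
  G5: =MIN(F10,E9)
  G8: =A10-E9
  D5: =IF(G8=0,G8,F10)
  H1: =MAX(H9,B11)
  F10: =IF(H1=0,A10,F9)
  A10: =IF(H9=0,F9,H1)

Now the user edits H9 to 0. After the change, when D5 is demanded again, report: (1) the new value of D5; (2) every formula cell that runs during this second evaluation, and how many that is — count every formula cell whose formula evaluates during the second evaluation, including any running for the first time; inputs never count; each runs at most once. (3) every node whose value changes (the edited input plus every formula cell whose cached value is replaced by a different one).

Initial pass — values computed on the first demand:
  H1 = MAX(3, 7) = 7
  F9 = MIN(7, 7) = 7
  A10 = IF(H9=0: H9=3 -> else branch H1) = 7
  E9 = 7 * 7 = 49
  F10 = IF(H1=0: H1=7 -> else branch F9) = 7
  G8 = 7 - 49 = -42
  D5 = IF(G8=0: G8=-42 -> else branch F10) = 7

Second demand — change propagation:
  H1: re-runs because H9 3->0; new result 7 (unchanged).
  F9: re-examined; everything it read last time is the same (B11 unchanged, H1 unchanged) — cache 7 kept, no run.
  A10: re-runs because H9 3->0; new result 7 (unchanged).
  E9: re-examined; everything it read last time is the same (A10 unchanged, A10 unchanged) — cache 49 kept, no run.
  F10: re-examined; everything it read last time is the same (H1 unchanged, F9 unchanged) — cache 7 kept, no run.
  G8: re-examined; everything it read last time is the same (A10 unchanged, E9 unchanged) — cache -42 kept, no run.
  D5: re-examined; everything it read last time is the same (G8 unchanged, F10 unchanged) — cache 7 kept, no run.

The important point: at F9 every value read last time is unchanged, so the dirty flag clears without a run.

D5 now evaluates to 7.
Run set: A10, H1 (2 run).
Changed values: H9.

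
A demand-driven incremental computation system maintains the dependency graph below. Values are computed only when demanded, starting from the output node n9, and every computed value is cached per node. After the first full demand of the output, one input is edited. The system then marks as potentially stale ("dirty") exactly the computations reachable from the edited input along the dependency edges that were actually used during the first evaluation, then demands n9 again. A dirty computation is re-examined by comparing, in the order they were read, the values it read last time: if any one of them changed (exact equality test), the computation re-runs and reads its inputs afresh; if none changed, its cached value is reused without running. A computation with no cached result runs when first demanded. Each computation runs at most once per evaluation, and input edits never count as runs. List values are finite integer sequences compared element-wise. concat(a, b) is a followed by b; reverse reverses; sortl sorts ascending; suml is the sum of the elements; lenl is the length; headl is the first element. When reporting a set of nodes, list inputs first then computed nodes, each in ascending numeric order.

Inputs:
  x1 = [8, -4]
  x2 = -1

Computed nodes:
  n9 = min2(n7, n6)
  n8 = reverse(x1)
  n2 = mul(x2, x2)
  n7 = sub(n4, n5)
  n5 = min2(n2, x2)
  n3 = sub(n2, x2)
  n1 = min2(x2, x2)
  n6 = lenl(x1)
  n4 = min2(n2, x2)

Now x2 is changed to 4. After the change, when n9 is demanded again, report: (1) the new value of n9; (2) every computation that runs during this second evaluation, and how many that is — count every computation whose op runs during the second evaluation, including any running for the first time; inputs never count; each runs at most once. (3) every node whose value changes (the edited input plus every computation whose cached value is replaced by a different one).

First evaluation (everything demanded from the output):
  n2 = mul(-1, -1) = 1
  n4 = min2(1, -1) = -1
  n5 = min2(1, -1) = -1
  n6 = lenl([8, -4]) = 2
  n7 = sub(-1, -1) = 0
  n9 = min2(0, 2) = 0

Propagation after the edit:
  n2: runs — x2 -1->4; x2 -1->4; result 16.
  n4: runs — n2 1->16; x2 -1->4; result 4.
  n5: runs — n2 1->16; x2 -1->4; result 4.
  n7: runs — n4 -1->4; n5 -1->4; result 0 (same value as before).
  n9: checked — values it read are unchanged (n7 unchanged, n6 unchanged); reused cached 0 without running.

Key observation: the change is absorbed at n7 — it re-runs but produces the same value, and the output's value is unchanged.

New value of n9: 0.
Computations that run: n2, n4, n5, n7 — 4 in total.
Values that change: x2, n2, n4, n5.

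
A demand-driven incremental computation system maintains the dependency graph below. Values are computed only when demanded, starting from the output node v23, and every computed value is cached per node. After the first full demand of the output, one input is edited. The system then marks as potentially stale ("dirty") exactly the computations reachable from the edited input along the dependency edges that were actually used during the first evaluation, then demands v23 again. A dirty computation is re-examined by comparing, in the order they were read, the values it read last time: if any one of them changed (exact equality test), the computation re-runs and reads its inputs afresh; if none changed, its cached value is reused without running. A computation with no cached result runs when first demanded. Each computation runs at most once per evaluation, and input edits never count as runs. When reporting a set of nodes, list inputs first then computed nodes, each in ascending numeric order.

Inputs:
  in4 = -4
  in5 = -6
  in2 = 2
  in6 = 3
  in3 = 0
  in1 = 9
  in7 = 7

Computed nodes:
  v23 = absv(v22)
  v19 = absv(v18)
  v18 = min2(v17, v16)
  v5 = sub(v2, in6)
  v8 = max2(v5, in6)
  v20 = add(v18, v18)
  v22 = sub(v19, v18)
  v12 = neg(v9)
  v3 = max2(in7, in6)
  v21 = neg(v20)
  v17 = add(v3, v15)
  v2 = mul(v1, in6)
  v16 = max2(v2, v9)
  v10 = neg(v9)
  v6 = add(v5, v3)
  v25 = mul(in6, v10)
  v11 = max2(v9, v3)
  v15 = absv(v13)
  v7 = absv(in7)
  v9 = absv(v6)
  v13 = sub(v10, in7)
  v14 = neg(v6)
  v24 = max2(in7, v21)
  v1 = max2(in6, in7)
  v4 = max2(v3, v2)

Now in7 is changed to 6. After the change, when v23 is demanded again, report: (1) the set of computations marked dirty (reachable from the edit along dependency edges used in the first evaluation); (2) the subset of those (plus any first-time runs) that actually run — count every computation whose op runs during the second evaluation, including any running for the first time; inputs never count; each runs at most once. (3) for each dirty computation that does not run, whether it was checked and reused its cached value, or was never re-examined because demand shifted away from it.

First evaluation (everything demanded from the output):
  v1 = max2(3, 7) = 7
  v2 = mul(7, 3) = 21
  v3 = max2(7, 3) = 7
  v5 = sub(21, 3) = 18
  v6 = add(18, 7) = 25
  v9 = absv(25) = 25
  v10 = neg(25) = -25
  v13 = sub(-25, 7) = -32
  v15 = absv(-32) = 32
  v16 = max2(21, 25) = 25
  v17 = add(7, 32) = 39
  v18 = min2(39, 25) = 25
  v19 = absv(25) = 25
  v22 = sub(25, 25) = 0
  v23 = absv(0) = 0

Propagation after the edit:
  v1: runs — in7 7->6; result 6.
  v2: runs — v1 7->6; result 18.
  v3: runs — in7 7->6; result 6.
  v5: runs — v2 21->18; result 15.
  v6: runs — v5 18->15; v3 7->6; result 21.
  v9: runs — v6 25->21; result 21.
  v10: runs — v9 25->21; result -21.
  v13: runs — v10 -25->-21; in7 7->6; result -27.
  v15: runs — v13 -32->-27; result 27.
  v16: runs — v2 21->18; v9 25->21; result 21.
  v17: runs — v3 7->6; v15 32->27; result 33.
  v18: runs — v17 39->33; v16 25->21; result 21.
  v19: runs — v18 25->21; result 21.
  v22: runs — v19 25->21; v18 25->21; result 0 (same value as before).
  v23: checked — values it read are unchanged (v22 unchanged); reused cached 0 without running.

Key observation: the change is absorbed at v22 — it re-runs but produces the same value, and the output's value is unchanged.

Marked dirty: v1, v2, v3, v5, v6, v9, v10, v13, v15, v16, v17, v18, v19, v22, v23.
Computations that run: v1, v2, v3, v5, v6, v9, v10, v13, v15, v16, v17, v18, v19, v22 — 14 in total.
Checked but reused from cache: v23.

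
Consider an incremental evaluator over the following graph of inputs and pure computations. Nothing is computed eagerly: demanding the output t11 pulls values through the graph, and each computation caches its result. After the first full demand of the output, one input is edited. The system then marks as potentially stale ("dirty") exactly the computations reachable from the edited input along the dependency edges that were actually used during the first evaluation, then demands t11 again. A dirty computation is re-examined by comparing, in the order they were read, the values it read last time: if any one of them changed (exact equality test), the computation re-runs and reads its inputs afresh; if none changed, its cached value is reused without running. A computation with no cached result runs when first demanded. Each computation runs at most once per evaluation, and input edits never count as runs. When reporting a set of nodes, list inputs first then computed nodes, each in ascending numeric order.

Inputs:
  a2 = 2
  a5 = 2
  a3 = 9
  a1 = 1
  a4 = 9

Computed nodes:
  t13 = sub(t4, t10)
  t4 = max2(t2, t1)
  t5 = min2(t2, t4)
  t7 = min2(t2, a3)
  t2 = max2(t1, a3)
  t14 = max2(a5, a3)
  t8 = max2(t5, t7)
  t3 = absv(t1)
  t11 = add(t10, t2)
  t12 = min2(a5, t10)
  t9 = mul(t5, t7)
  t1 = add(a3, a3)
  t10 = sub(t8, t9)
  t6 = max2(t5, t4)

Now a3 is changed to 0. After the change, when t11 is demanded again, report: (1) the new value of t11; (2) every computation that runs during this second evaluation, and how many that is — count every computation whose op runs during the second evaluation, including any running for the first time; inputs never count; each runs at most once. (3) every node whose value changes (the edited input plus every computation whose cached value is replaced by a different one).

Initial pass — values computed on the first demand:
  t1 = add(9, 9) = 18
  t2 = max2(18, 9) = 18
  t4 = max2(18, 18) = 18
  t5 = min2(18, 18) = 18
  t7 = min2(18, 9) = 9
  t8 = max2(18, 9) = 18
  t9 = mul(18, 9) = 162
  t10 = sub(18, 162) = -144
  t11 = add(-144, 18) = -126

Second demand — change propagation:
  t1: re-runs because a3 9->0; a3 9->0; new result 0.
  t2: re-runs because t1 18->0; a3 9->0; new result 0.
  t4: re-runs because t2 18->0; t1 18->0; new result 0.
  t5: re-runs because t2 18->0; t4 18->0; new result 0.
  t7: re-runs because t2 18->0; a3 9->0; new result 0.
  t8: re-runs because t5 18->0; t7 9->0; new result 0.
  t9: re-runs because t5 18->0; t7 9->0; new result 0.
  t10: re-runs because t8 18->0; t9 162->0; new result 0.
  t11: re-runs because t10 -144->0; t2 18->0; new result 0.

t11 now evaluates to 0.
Run set: t1, t2, t4, t5, t7, t8, t9, t10, t11 (9 run).
Changed values: a3, t1, t2, t4, t5, t7, t8, t9, t10, t11.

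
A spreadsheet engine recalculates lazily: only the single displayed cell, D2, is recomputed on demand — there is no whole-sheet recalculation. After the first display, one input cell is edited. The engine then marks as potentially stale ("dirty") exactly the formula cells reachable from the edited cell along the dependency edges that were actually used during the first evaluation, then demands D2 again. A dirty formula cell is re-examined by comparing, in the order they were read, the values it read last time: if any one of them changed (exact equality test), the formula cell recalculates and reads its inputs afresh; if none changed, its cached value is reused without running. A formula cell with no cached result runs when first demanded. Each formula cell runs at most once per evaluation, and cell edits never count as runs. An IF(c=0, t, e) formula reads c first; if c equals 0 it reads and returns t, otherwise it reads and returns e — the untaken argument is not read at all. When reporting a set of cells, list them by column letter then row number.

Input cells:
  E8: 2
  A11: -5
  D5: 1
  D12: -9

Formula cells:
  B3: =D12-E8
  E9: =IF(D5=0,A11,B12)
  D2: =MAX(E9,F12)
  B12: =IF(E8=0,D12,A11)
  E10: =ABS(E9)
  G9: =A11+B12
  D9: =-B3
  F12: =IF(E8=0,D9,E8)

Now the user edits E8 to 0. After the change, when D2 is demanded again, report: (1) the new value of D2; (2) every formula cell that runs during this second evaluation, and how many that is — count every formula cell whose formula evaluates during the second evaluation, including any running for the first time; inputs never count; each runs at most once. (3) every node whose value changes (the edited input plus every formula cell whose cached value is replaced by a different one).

New value of D2: 9.
Formula cells that run: B3, B12, D2, D9, E9, F12 — 6 in total.
Values that change: B12, D2, E8, E9, F12.
Key observation: a condition flipped, so demand reaches new nodes — B3, D9 run for the first time.

First evaluation (everything demanded from the output):
  B12 = IF(E8=0: E8=2 -> else branch A11) = -5
  E9 = IF(D5=0: D5=1 -> else branch B12) = -5
  F12 = IF(E8=0: E8=2 -> else branch E8) = 2
  D2 = MAX(-5, 2) = 2

Propagation after the edit:
  B3: demanded for the first time — runs, produces -9.
  B12: runs — E8 2->0; result -9.
  D9: demanded for the first time — runs, produces 9.
  E9: runs — B12 -5->-9; result -9.
  F12: runs — E8 2->0; E8 2->0; result 9.
  D2: runs — E9 -5->-9; F12 2->9; result 9.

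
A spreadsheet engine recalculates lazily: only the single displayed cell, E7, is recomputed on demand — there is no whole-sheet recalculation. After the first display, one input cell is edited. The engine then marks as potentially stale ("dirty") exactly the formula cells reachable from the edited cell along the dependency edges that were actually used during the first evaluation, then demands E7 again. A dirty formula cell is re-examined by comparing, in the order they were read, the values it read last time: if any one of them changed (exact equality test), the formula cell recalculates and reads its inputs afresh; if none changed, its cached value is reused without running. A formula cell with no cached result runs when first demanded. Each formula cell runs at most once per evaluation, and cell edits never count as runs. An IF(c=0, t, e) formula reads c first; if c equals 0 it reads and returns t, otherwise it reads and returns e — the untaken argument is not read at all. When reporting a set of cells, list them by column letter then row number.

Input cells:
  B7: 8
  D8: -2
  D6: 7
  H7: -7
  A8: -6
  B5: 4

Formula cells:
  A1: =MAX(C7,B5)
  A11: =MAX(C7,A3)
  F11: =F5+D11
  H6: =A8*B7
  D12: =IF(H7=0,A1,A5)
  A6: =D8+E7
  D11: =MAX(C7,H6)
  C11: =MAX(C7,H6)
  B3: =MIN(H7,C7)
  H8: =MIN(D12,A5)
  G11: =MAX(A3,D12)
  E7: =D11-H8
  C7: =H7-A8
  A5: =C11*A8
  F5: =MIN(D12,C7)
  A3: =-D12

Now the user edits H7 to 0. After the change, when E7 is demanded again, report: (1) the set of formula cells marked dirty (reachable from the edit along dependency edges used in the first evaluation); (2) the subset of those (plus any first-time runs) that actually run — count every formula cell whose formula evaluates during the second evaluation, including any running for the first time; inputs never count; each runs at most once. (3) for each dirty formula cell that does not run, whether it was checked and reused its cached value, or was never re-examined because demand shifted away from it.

Marked dirty: A5, C7, C11, D11, D12, E7, H8.
Formula cells that run: A1, A5, C7, C11, D11, D12, E7, H8 — 8 in total.
Every dirty formula cell ran.
Key observation: a condition flipped, so demand reaches new nodes — A1 runs for the first time.

First evaluation (everything demanded from the output):
  C7 = -7 - -6 = -1
  H6 = -6 * 8 = -48
  C11 = MAX(-1, -48) = -1
  A5 = -1 * -6 = 6
  D11 = MAX(-1, -48) = -1
  D12 = IF(H7=0: H7=-7 -> else branch A5) = 6
  H8 = MIN(6, 6) = 6
  E7 = -1 - 6 = -7

Propagation after the edit:
  C7: runs — H7 -7->0; result 6.
  A1: demanded for the first time — runs, produces 6.
  C11: runs — C7 -1->6; result 6.
  A5: runs — C11 -1->6; result -36.
  D11: runs — C7 -1->6; result 6.
  D12: runs — H7 -7->0; A5 6->-36; result 6 (same value as before).
  H8: runs — A5 6->-36; result -36.
  E7: runs — D11 -1->6; H8 6->-36; result 42.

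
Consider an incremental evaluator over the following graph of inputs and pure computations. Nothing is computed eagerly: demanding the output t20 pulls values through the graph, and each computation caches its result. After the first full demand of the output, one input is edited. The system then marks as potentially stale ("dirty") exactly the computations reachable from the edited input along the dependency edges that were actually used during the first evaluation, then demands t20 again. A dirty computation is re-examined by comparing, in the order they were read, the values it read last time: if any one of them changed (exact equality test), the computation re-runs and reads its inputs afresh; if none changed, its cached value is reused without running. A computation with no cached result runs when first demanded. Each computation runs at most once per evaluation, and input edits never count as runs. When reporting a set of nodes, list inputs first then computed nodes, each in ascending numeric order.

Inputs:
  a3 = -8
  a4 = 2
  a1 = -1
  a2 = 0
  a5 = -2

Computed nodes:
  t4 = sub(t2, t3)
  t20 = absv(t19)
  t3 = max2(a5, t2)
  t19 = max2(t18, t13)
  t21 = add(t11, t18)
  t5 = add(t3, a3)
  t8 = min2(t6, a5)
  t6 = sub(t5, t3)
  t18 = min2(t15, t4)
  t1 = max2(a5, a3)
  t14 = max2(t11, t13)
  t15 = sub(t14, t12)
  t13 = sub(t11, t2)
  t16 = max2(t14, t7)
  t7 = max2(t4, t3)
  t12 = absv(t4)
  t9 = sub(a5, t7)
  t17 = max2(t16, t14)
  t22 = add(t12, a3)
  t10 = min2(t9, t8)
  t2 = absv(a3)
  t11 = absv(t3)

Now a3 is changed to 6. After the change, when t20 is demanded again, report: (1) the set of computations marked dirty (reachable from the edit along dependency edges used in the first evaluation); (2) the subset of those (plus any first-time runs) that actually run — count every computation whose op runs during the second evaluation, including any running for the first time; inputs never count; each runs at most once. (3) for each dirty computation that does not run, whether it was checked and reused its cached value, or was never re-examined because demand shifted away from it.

Dirty set: t2, t3, t4, t11, t12, t13, t14, t15, t18, t19, t20.
Run set: t2, t3, t4, t11, t13, t14, t15, t18 (8 run).
Re-examined without running (cache reused): t12, t19, t20.
The important point: at t12 every value read last time is unchanged, so the dirty flag clears without a run.

Initial pass — values computed on the first demand:
  t2 = absv(-8) = 8
  t3 = max2(-2, 8) = 8
  t4 = sub(8, 8) = 0
  t11 = absv(8) = 8
  t12 = absv(0) = 0
  t13 = sub(8, 8) = 0
  t14 = max2(8, 0) = 8
  t15 = sub(8, 0) = 8
  t18 = min2(8, 0) = 0
  t19 = max2(0, 0) = 0
  t20 = absv(0) = 0

Second demand — change propagation:
  t2: re-runs because a3 -8->6; new result 6.
  t3: re-runs because t2 8->6; new result 6.
  t4: re-runs because t2 8->6; t3 8->6; new result 0 (unchanged).
  t11: re-runs because t3 8->6; new result 6.
  t12: re-examined; everything it read last time is the same (t4 unchanged) — cache 0 kept, no run.
  t13: re-runs because t11 8->6; t2 8->6; new result 0 (unchanged).
  t14: re-runs because t11 8->6; new result 6.
  t15: re-runs because t14 8->6; new result 6.
  t18: re-runs because t15 8->6; new result 0 (unchanged).
  t19: re-examined; everything it read last time is the same (t18 unchanged, t13 unchanged) — cache 0 kept, no run.
  t20: re-examined; everything it read last time is the same (t19 unchanged) — cache 0 kept, no run.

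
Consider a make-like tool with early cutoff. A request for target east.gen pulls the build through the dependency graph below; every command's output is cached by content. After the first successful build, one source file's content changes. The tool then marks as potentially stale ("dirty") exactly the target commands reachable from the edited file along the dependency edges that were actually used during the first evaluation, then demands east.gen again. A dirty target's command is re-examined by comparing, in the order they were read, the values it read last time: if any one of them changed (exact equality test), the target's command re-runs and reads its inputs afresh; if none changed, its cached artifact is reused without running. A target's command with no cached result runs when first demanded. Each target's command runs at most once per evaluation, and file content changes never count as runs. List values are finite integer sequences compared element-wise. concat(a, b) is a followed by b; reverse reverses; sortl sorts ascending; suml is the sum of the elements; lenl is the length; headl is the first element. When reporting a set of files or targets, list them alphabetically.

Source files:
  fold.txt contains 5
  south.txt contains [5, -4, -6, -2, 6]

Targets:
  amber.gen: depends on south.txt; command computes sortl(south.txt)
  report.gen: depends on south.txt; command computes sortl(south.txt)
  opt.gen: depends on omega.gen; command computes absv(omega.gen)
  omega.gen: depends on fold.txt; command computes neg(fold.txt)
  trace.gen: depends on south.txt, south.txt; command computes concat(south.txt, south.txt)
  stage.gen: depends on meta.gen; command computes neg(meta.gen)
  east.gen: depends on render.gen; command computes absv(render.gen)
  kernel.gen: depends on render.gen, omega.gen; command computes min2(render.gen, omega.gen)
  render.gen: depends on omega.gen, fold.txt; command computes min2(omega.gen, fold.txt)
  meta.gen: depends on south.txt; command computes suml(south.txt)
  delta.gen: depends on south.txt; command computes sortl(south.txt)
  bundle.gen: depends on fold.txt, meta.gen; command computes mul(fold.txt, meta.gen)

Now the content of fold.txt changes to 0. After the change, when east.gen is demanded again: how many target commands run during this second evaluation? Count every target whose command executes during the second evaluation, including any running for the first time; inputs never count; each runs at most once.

3 target commands run: east.gen, omega.gen, render.gen.

First demand of the output computes:
  omega.gen = neg(5) = -5
  render.gen = min2(-5, 5) = -5
  east.gen = absv(-5) = 5

After the edit, cleaning proceeds:
  omega.gen: a read changed (fold.txt 5->0) — executes, giving 0.
  render.gen: a read changed (omega.gen -5->0; fold.txt 5->0) — executes, giving 0.
  east.gen: a read changed (render.gen -5->0) — executes, giving 0.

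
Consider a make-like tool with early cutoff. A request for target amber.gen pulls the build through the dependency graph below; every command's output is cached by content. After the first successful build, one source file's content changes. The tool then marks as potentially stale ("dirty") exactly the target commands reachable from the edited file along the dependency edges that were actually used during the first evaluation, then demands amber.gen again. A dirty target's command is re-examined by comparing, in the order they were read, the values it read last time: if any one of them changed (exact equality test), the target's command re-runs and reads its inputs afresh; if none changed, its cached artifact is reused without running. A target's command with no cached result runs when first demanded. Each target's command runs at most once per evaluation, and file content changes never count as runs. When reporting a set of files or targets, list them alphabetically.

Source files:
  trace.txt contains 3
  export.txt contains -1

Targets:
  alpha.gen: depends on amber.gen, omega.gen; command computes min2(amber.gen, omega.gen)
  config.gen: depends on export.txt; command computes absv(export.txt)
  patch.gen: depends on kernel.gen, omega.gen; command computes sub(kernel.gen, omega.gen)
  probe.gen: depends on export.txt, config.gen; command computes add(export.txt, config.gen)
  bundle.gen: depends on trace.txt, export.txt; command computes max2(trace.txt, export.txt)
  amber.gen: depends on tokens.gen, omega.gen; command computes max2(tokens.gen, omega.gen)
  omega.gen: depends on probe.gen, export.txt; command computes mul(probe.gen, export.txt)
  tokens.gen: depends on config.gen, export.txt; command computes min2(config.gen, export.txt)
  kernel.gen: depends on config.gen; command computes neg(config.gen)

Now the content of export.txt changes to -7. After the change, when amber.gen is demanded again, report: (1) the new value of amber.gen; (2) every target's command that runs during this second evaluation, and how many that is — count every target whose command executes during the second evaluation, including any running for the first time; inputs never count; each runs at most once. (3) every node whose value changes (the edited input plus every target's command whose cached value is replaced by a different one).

Demanding amber.gen again yields 0.
5 target commands run: amber.gen, config.gen, omega.gen, probe.gen, tokens.gen.
The nodes whose values change: config.gen, export.txt, tokens.gen.

First demand of the output computes:
  config.gen = absv(-1) = 1
  probe.gen = add(-1, 1) = 0
  omega.gen = mul(0, -1) = 0
  tokens.gen = min2(1, -1) = -1
  amber.gen = max2(-1, 0) = 0

After the edit, cleaning proceeds:
  config.gen: a read changed (export.txt -1->-7) — executes, giving 7.
  probe.gen: a read changed (export.txt -1->-7; config.gen 1->7) — executes, giving 0 — identical to its old value.
  omega.gen: a read changed (export.txt -1->-7) — executes, giving 0 — identical to its old value.
  tokens.gen: a read changed (config.gen 1->7; export.txt -1->-7) — executes, giving -7.
  amber.gen: a read changed (tokens.gen -1->-7) — executes, giving 0 — identical to its old value.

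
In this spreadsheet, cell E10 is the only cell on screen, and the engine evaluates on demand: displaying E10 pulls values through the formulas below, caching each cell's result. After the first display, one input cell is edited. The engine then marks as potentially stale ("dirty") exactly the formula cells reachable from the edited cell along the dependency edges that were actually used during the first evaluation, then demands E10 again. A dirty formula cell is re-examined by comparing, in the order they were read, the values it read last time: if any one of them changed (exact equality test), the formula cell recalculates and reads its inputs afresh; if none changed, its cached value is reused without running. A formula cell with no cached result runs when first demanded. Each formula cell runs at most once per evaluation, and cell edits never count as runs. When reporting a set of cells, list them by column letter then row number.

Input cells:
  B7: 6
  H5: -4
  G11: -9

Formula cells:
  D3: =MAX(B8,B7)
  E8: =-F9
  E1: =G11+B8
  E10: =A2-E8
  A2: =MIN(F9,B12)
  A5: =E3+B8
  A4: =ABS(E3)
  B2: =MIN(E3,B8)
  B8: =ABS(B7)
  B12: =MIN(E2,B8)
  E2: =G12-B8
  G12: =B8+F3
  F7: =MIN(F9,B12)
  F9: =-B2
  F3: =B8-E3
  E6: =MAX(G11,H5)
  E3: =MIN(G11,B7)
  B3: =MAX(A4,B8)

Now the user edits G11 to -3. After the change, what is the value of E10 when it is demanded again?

E10 now evaluates to 6.

Initial pass — values computed on the first demand:
  B8 = ABS(6) = 6
  E3 = MIN(-9, 6) = -9
  B2 = MIN(-9, 6) = -9
  F3 = 6 - -9 = 15
  F9 = -(-9) = 9
  E8 = -(9) = -9
  G12 = 6 + 15 = 21
  E2 = 21 - 6 = 15
  B12 = MIN(15, 6) = 6
  A2 = MIN(9, 6) = 6
  E10 = 6 - -9 = 15

Second demand — change propagation:
  E3: re-runs because G11 -9->-3; new result -3.
  B2: re-runs because E3 -9->-3; new result -3.
  F3: re-runs because E3 -9->-3; new result 9.
  F9: re-runs because B2 -9->-3; new result 3.
  E8: re-runs because F9 9->3; new result -3.
  G12: re-runs because F3 15->9; new result 15.
  E2: re-runs because G12 21->15; new result 9.
  B12: re-runs because E2 15->9; new result 6 (unchanged).
  A2: re-runs because F9 9->3; new result 3.
  E10: re-runs because A2 6->3; E8 -9->-3; new result 6.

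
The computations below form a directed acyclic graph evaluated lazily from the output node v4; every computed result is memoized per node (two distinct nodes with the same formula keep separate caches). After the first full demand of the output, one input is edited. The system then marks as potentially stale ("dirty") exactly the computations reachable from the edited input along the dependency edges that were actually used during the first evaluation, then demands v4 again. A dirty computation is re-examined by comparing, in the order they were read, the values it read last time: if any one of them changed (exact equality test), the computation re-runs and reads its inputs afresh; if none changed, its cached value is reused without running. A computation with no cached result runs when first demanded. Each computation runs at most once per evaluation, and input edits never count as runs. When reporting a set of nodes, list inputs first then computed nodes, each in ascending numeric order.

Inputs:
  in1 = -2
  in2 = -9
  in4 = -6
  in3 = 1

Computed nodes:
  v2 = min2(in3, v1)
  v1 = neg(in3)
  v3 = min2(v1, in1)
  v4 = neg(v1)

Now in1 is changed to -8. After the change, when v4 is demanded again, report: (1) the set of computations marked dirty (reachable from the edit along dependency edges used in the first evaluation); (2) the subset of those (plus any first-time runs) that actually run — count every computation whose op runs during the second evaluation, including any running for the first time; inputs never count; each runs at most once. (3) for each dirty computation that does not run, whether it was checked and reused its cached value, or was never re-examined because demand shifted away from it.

The edit dirties: none.
0 computations run: none.
No dirty computation escaped a run.
Note the shortcut — in1 feeds only undemanded nodes, so no recomputation happens.

First demand of the output computes:
  v1 = neg(1) = -1
  v4 = neg(-1) = 1

After the edit, cleaning proceeds:
  in1 only reaches undemanded nodes; the second demand re-runs nothing.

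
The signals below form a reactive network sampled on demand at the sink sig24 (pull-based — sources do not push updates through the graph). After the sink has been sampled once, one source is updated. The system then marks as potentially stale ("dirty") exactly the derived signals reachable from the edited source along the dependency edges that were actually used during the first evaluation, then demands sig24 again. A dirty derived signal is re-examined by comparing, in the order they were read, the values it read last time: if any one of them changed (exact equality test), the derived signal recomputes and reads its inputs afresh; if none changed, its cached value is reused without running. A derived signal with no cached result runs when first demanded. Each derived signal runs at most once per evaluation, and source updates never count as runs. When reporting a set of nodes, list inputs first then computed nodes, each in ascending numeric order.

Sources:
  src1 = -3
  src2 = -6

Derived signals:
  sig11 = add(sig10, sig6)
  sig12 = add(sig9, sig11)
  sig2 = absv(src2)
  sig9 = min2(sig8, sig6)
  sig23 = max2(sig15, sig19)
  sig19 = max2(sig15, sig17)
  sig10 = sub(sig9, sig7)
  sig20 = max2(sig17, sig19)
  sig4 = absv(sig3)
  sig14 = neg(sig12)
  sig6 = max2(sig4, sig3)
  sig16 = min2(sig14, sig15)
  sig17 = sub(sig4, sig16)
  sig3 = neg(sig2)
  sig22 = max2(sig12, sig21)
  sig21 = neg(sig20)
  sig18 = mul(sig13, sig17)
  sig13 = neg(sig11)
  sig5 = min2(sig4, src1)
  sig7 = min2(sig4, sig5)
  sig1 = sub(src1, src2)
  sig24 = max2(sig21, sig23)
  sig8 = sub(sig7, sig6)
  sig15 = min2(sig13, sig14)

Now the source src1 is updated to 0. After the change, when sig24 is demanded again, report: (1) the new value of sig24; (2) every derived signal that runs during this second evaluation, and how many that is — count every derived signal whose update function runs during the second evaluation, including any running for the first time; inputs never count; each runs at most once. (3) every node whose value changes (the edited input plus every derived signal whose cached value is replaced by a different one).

Initial pass — values computed on the first demand:
  sig2 = absv(-6) = 6
  sig3 = neg(6) = -6
  sig4 = absv(-6) = 6
  sig5 = min2(6, -3) = -3
  sig6 = max2(6, -6) = 6
  sig7 = min2(6, -3) = -3
  sig8 = sub(-3, 6) = -9
  sig9 = min2(-9, 6) = -9
  sig10 = sub(-9, -3) = -6
  sig11 = add(-6, 6) = 0
  sig12 = add(-9, 0) = -9
  sig13 = neg(0) = 0
  sig14 = neg(-9) = 9
  sig15 = min2(0, 9) = 0
  sig16 = min2(9, 0) = 0
  sig17 = sub(6, 0) = 6
  sig19 = max2(0, 6) = 6
  sig20 = max2(6, 6) = 6
  sig21 = neg(6) = -6
  sig23 = max2(0, 6) = 6
  sig24 = max2(-6, 6) = 6

Second demand — change propagation:
  sig5: re-runs because src1 -3->0; new result 0.
  sig7: re-runs because sig5 -3->0; new result 0.
  sig8: re-runs because sig7 -3->0; new result -6.
  sig9: re-runs because sig8 -9->-6; new result -6.
  sig10: re-runs because sig9 -9->-6; sig7 -3->0; new result -6 (unchanged).
  sig11: re-examined; everything it read last time is the same (sig10 unchanged, sig6 unchanged) — cache 0 kept, no run.
  sig12: re-runs because sig9 -9->-6; new result -6.
  sig13: re-examined; everything it read last time is the same (sig11 unchanged) — cache 0 kept, no run.
  sig14: re-runs because sig12 -9->-6; new result 6.
  sig15: re-runs because sig14 9->6; new result 0 (unchanged).
  sig16: re-runs because sig14 9->6; new result 0 (unchanged).
  sig17: re-examined; everything it read last time is the same (sig4 unchanged, sig16 unchanged) — cache 6 kept, no run.
  sig19: re-examined; everything it read last time is the same (sig15 unchanged, sig17 unchanged) — cache 6 kept, no run.
  sig20: re-examined; everything it read last time is the same (sig17 unchanged, sig19 unchanged) — cache 6 kept, no run.
  sig21: re-examined; everything it read last time is the same (sig20 unchanged) — cache -6 kept, no run.
  sig23: re-examined; everything it read last time is the same (sig15 unchanged, sig19 unchanged) — cache 6 kept, no run.
  sig24: re-examined; everything it read last time is the same (sig21 unchanged, sig23 unchanged) — cache 6 kept, no run.

The important point: at sig11 every value read last time is unchanged, so the dirty flag clears without a run.

sig24 now evaluates to 6.
Run set: sig5, sig7, sig8, sig9, sig10, sig12, sig14, sig15, sig16 (9 run).
Changed values: src1, sig5, sig7, sig8, sig9, sig12, sig14.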